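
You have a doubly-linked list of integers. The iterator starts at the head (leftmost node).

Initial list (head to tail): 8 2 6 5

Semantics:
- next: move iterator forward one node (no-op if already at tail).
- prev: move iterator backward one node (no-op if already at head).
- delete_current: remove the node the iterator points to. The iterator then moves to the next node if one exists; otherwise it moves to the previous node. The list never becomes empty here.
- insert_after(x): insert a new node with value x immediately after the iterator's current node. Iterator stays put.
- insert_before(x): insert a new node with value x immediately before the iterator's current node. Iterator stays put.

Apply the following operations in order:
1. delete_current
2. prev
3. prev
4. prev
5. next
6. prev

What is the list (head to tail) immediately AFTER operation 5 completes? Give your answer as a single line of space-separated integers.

After 1 (delete_current): list=[2, 6, 5] cursor@2
After 2 (prev): list=[2, 6, 5] cursor@2
After 3 (prev): list=[2, 6, 5] cursor@2
After 4 (prev): list=[2, 6, 5] cursor@2
After 5 (next): list=[2, 6, 5] cursor@6

Answer: 2 6 5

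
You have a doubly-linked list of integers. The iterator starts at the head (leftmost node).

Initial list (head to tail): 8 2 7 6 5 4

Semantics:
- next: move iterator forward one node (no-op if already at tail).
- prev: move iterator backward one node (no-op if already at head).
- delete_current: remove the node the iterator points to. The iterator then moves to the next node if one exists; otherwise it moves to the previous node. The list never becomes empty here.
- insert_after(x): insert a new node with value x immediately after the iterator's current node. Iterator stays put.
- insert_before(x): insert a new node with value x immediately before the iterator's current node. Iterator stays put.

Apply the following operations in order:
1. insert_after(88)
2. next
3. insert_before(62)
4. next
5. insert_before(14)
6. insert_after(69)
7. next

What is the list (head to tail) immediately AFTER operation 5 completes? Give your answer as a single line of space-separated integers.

Answer: 8 62 88 14 2 7 6 5 4

Derivation:
After 1 (insert_after(88)): list=[8, 88, 2, 7, 6, 5, 4] cursor@8
After 2 (next): list=[8, 88, 2, 7, 6, 5, 4] cursor@88
After 3 (insert_before(62)): list=[8, 62, 88, 2, 7, 6, 5, 4] cursor@88
After 4 (next): list=[8, 62, 88, 2, 7, 6, 5, 4] cursor@2
After 5 (insert_before(14)): list=[8, 62, 88, 14, 2, 7, 6, 5, 4] cursor@2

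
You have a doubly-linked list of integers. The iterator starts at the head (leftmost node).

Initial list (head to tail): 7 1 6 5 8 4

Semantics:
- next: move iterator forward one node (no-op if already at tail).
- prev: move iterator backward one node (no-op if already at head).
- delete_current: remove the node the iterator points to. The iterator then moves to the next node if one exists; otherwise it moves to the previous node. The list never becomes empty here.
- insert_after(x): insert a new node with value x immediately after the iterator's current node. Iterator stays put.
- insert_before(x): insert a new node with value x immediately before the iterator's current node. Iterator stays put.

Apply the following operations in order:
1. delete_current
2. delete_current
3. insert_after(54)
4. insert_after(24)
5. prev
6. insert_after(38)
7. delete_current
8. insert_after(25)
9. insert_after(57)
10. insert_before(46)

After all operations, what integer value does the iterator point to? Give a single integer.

Answer: 38

Derivation:
After 1 (delete_current): list=[1, 6, 5, 8, 4] cursor@1
After 2 (delete_current): list=[6, 5, 8, 4] cursor@6
After 3 (insert_after(54)): list=[6, 54, 5, 8, 4] cursor@6
After 4 (insert_after(24)): list=[6, 24, 54, 5, 8, 4] cursor@6
After 5 (prev): list=[6, 24, 54, 5, 8, 4] cursor@6
After 6 (insert_after(38)): list=[6, 38, 24, 54, 5, 8, 4] cursor@6
After 7 (delete_current): list=[38, 24, 54, 5, 8, 4] cursor@38
After 8 (insert_after(25)): list=[38, 25, 24, 54, 5, 8, 4] cursor@38
After 9 (insert_after(57)): list=[38, 57, 25, 24, 54, 5, 8, 4] cursor@38
After 10 (insert_before(46)): list=[46, 38, 57, 25, 24, 54, 5, 8, 4] cursor@38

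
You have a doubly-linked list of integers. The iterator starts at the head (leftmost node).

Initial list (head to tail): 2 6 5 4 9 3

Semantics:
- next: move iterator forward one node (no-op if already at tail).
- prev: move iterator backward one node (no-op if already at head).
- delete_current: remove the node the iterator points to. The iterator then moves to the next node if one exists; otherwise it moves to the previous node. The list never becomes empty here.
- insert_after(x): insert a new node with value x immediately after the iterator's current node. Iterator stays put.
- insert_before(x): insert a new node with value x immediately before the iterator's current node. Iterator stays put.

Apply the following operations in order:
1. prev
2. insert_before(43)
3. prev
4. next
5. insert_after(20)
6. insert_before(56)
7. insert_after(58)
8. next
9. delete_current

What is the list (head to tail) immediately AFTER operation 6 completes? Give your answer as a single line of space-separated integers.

After 1 (prev): list=[2, 6, 5, 4, 9, 3] cursor@2
After 2 (insert_before(43)): list=[43, 2, 6, 5, 4, 9, 3] cursor@2
After 3 (prev): list=[43, 2, 6, 5, 4, 9, 3] cursor@43
After 4 (next): list=[43, 2, 6, 5, 4, 9, 3] cursor@2
After 5 (insert_after(20)): list=[43, 2, 20, 6, 5, 4, 9, 3] cursor@2
After 6 (insert_before(56)): list=[43, 56, 2, 20, 6, 5, 4, 9, 3] cursor@2

Answer: 43 56 2 20 6 5 4 9 3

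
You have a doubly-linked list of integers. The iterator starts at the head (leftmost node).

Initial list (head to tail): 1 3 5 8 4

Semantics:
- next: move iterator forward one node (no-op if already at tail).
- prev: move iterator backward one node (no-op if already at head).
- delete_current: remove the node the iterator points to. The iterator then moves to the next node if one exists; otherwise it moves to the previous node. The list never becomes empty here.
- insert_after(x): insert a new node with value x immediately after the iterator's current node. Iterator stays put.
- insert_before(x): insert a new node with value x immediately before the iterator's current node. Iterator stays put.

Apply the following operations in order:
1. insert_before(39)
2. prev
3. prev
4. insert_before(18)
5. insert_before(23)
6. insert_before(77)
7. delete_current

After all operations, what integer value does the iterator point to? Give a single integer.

Answer: 1

Derivation:
After 1 (insert_before(39)): list=[39, 1, 3, 5, 8, 4] cursor@1
After 2 (prev): list=[39, 1, 3, 5, 8, 4] cursor@39
After 3 (prev): list=[39, 1, 3, 5, 8, 4] cursor@39
After 4 (insert_before(18)): list=[18, 39, 1, 3, 5, 8, 4] cursor@39
After 5 (insert_before(23)): list=[18, 23, 39, 1, 3, 5, 8, 4] cursor@39
After 6 (insert_before(77)): list=[18, 23, 77, 39, 1, 3, 5, 8, 4] cursor@39
After 7 (delete_current): list=[18, 23, 77, 1, 3, 5, 8, 4] cursor@1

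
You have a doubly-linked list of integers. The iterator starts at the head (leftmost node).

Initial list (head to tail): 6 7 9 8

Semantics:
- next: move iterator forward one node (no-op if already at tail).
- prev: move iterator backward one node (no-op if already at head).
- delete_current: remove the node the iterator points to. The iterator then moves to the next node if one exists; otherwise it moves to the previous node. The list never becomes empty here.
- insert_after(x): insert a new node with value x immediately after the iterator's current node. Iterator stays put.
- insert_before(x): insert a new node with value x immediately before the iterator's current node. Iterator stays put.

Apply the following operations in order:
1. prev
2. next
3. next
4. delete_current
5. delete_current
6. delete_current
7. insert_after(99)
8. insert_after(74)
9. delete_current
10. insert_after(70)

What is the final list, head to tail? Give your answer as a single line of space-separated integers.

Answer: 74 70 99

Derivation:
After 1 (prev): list=[6, 7, 9, 8] cursor@6
After 2 (next): list=[6, 7, 9, 8] cursor@7
After 3 (next): list=[6, 7, 9, 8] cursor@9
After 4 (delete_current): list=[6, 7, 8] cursor@8
After 5 (delete_current): list=[6, 7] cursor@7
After 6 (delete_current): list=[6] cursor@6
After 7 (insert_after(99)): list=[6, 99] cursor@6
After 8 (insert_after(74)): list=[6, 74, 99] cursor@6
After 9 (delete_current): list=[74, 99] cursor@74
After 10 (insert_after(70)): list=[74, 70, 99] cursor@74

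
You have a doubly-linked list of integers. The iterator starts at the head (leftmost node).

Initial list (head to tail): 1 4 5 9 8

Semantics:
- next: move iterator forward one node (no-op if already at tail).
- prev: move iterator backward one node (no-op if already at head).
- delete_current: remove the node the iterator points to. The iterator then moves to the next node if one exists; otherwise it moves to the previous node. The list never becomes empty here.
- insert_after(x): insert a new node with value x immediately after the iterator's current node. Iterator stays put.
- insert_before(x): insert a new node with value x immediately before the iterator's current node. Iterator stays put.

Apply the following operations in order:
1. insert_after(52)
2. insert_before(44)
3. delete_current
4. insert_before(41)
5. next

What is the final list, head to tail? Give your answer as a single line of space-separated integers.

Answer: 44 41 52 4 5 9 8

Derivation:
After 1 (insert_after(52)): list=[1, 52, 4, 5, 9, 8] cursor@1
After 2 (insert_before(44)): list=[44, 1, 52, 4, 5, 9, 8] cursor@1
After 3 (delete_current): list=[44, 52, 4, 5, 9, 8] cursor@52
After 4 (insert_before(41)): list=[44, 41, 52, 4, 5, 9, 8] cursor@52
After 5 (next): list=[44, 41, 52, 4, 5, 9, 8] cursor@4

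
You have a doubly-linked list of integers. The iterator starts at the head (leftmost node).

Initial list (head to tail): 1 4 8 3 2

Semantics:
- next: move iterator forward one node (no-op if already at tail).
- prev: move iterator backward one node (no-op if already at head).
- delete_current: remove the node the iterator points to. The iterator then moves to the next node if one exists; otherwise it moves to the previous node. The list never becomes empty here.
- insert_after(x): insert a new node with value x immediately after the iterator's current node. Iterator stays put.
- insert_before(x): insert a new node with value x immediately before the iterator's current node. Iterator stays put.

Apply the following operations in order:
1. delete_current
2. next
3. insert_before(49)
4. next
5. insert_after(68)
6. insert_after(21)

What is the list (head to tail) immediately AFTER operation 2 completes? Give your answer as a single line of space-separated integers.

After 1 (delete_current): list=[4, 8, 3, 2] cursor@4
After 2 (next): list=[4, 8, 3, 2] cursor@8

Answer: 4 8 3 2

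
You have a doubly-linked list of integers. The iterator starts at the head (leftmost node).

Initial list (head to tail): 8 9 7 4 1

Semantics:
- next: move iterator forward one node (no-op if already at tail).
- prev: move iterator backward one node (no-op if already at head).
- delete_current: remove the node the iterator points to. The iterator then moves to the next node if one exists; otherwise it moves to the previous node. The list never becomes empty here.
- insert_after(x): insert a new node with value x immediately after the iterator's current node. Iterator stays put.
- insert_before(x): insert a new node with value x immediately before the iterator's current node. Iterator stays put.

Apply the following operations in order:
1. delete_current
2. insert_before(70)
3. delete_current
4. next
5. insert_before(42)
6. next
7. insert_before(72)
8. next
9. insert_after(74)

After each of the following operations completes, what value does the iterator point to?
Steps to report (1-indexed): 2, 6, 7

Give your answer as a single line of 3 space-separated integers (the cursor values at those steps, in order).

Answer: 9 1 1

Derivation:
After 1 (delete_current): list=[9, 7, 4, 1] cursor@9
After 2 (insert_before(70)): list=[70, 9, 7, 4, 1] cursor@9
After 3 (delete_current): list=[70, 7, 4, 1] cursor@7
After 4 (next): list=[70, 7, 4, 1] cursor@4
After 5 (insert_before(42)): list=[70, 7, 42, 4, 1] cursor@4
After 6 (next): list=[70, 7, 42, 4, 1] cursor@1
After 7 (insert_before(72)): list=[70, 7, 42, 4, 72, 1] cursor@1
After 8 (next): list=[70, 7, 42, 4, 72, 1] cursor@1
After 9 (insert_after(74)): list=[70, 7, 42, 4, 72, 1, 74] cursor@1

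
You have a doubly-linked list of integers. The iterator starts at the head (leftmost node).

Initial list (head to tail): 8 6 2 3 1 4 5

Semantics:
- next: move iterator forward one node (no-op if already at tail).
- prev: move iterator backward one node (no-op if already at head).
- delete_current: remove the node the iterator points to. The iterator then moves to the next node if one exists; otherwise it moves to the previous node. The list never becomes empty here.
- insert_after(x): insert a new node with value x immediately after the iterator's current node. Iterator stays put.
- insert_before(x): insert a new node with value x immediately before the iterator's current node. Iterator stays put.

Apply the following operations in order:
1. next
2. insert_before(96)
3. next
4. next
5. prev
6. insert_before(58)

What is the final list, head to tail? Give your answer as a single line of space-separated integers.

Answer: 8 96 6 58 2 3 1 4 5

Derivation:
After 1 (next): list=[8, 6, 2, 3, 1, 4, 5] cursor@6
After 2 (insert_before(96)): list=[8, 96, 6, 2, 3, 1, 4, 5] cursor@6
After 3 (next): list=[8, 96, 6, 2, 3, 1, 4, 5] cursor@2
After 4 (next): list=[8, 96, 6, 2, 3, 1, 4, 5] cursor@3
After 5 (prev): list=[8, 96, 6, 2, 3, 1, 4, 5] cursor@2
After 6 (insert_before(58)): list=[8, 96, 6, 58, 2, 3, 1, 4, 5] cursor@2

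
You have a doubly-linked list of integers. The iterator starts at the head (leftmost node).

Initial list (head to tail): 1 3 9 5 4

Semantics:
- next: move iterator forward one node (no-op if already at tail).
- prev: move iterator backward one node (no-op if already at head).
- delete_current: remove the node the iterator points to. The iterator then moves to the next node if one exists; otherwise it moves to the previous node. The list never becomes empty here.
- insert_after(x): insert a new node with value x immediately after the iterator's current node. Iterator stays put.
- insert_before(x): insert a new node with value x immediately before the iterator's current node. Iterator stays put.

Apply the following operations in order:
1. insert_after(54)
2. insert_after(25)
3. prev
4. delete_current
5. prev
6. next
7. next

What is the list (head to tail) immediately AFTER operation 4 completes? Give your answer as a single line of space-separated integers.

After 1 (insert_after(54)): list=[1, 54, 3, 9, 5, 4] cursor@1
After 2 (insert_after(25)): list=[1, 25, 54, 3, 9, 5, 4] cursor@1
After 3 (prev): list=[1, 25, 54, 3, 9, 5, 4] cursor@1
After 4 (delete_current): list=[25, 54, 3, 9, 5, 4] cursor@25

Answer: 25 54 3 9 5 4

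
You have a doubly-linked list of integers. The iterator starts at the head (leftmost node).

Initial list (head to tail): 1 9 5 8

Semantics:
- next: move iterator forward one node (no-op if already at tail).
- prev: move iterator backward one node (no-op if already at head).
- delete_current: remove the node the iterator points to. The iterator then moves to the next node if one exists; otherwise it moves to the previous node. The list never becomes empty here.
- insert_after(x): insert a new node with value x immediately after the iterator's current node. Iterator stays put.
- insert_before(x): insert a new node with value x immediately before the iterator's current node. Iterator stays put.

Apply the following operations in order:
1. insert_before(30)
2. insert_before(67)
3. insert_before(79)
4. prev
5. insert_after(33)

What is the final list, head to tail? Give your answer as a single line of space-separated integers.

Answer: 30 67 79 33 1 9 5 8

Derivation:
After 1 (insert_before(30)): list=[30, 1, 9, 5, 8] cursor@1
After 2 (insert_before(67)): list=[30, 67, 1, 9, 5, 8] cursor@1
After 3 (insert_before(79)): list=[30, 67, 79, 1, 9, 5, 8] cursor@1
After 4 (prev): list=[30, 67, 79, 1, 9, 5, 8] cursor@79
After 5 (insert_after(33)): list=[30, 67, 79, 33, 1, 9, 5, 8] cursor@79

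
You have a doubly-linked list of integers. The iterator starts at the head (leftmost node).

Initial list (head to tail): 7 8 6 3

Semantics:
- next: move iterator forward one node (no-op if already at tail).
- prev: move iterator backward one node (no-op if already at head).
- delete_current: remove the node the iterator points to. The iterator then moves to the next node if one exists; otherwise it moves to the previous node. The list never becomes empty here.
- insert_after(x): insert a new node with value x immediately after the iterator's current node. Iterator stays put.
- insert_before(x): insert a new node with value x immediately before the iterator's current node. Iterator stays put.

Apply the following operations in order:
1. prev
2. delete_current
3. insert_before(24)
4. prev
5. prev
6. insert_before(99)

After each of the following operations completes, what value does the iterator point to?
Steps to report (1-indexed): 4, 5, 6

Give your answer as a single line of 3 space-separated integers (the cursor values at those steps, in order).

Answer: 24 24 24

Derivation:
After 1 (prev): list=[7, 8, 6, 3] cursor@7
After 2 (delete_current): list=[8, 6, 3] cursor@8
After 3 (insert_before(24)): list=[24, 8, 6, 3] cursor@8
After 4 (prev): list=[24, 8, 6, 3] cursor@24
After 5 (prev): list=[24, 8, 6, 3] cursor@24
After 6 (insert_before(99)): list=[99, 24, 8, 6, 3] cursor@24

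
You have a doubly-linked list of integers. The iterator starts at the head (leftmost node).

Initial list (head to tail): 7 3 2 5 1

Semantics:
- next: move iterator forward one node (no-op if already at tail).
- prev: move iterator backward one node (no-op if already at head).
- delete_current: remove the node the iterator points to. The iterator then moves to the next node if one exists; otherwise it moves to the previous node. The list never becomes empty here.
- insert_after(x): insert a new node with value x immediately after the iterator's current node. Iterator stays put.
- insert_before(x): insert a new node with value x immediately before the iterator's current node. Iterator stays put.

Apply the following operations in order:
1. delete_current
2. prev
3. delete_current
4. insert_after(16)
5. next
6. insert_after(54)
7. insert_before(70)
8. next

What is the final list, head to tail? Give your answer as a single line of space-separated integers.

Answer: 2 70 16 54 5 1

Derivation:
After 1 (delete_current): list=[3, 2, 5, 1] cursor@3
After 2 (prev): list=[3, 2, 5, 1] cursor@3
After 3 (delete_current): list=[2, 5, 1] cursor@2
After 4 (insert_after(16)): list=[2, 16, 5, 1] cursor@2
After 5 (next): list=[2, 16, 5, 1] cursor@16
After 6 (insert_after(54)): list=[2, 16, 54, 5, 1] cursor@16
After 7 (insert_before(70)): list=[2, 70, 16, 54, 5, 1] cursor@16
After 8 (next): list=[2, 70, 16, 54, 5, 1] cursor@54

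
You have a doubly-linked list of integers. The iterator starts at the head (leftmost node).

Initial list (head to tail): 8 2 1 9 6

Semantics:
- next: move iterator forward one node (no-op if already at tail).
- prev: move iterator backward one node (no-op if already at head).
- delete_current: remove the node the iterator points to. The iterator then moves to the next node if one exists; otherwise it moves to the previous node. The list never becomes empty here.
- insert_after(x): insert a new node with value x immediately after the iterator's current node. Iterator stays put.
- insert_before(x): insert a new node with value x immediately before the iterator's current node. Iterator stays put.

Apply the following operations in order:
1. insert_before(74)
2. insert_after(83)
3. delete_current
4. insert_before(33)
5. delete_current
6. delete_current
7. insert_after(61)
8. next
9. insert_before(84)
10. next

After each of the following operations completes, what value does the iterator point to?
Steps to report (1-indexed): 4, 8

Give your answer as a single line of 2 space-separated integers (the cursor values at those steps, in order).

Answer: 83 61

Derivation:
After 1 (insert_before(74)): list=[74, 8, 2, 1, 9, 6] cursor@8
After 2 (insert_after(83)): list=[74, 8, 83, 2, 1, 9, 6] cursor@8
After 3 (delete_current): list=[74, 83, 2, 1, 9, 6] cursor@83
After 4 (insert_before(33)): list=[74, 33, 83, 2, 1, 9, 6] cursor@83
After 5 (delete_current): list=[74, 33, 2, 1, 9, 6] cursor@2
After 6 (delete_current): list=[74, 33, 1, 9, 6] cursor@1
After 7 (insert_after(61)): list=[74, 33, 1, 61, 9, 6] cursor@1
After 8 (next): list=[74, 33, 1, 61, 9, 6] cursor@61
After 9 (insert_before(84)): list=[74, 33, 1, 84, 61, 9, 6] cursor@61
After 10 (next): list=[74, 33, 1, 84, 61, 9, 6] cursor@9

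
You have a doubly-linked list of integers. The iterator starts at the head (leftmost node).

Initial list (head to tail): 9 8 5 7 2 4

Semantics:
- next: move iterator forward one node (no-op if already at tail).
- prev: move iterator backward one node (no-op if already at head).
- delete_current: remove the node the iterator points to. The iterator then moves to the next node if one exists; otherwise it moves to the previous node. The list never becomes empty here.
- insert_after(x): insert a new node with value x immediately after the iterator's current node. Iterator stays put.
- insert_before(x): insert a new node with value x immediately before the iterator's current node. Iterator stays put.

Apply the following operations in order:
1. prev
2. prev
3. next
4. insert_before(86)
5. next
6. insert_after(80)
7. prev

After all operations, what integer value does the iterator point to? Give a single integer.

After 1 (prev): list=[9, 8, 5, 7, 2, 4] cursor@9
After 2 (prev): list=[9, 8, 5, 7, 2, 4] cursor@9
After 3 (next): list=[9, 8, 5, 7, 2, 4] cursor@8
After 4 (insert_before(86)): list=[9, 86, 8, 5, 7, 2, 4] cursor@8
After 5 (next): list=[9, 86, 8, 5, 7, 2, 4] cursor@5
After 6 (insert_after(80)): list=[9, 86, 8, 5, 80, 7, 2, 4] cursor@5
After 7 (prev): list=[9, 86, 8, 5, 80, 7, 2, 4] cursor@8

Answer: 8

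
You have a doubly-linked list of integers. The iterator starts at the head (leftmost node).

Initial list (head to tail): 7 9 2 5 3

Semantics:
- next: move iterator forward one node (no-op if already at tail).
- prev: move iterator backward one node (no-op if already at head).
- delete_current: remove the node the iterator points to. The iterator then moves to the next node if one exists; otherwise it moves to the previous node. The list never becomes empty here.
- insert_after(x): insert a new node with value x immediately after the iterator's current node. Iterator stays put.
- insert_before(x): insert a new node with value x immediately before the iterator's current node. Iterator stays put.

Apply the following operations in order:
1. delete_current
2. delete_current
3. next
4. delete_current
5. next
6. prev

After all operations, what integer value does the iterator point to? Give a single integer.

Answer: 2

Derivation:
After 1 (delete_current): list=[9, 2, 5, 3] cursor@9
After 2 (delete_current): list=[2, 5, 3] cursor@2
After 3 (next): list=[2, 5, 3] cursor@5
After 4 (delete_current): list=[2, 3] cursor@3
After 5 (next): list=[2, 3] cursor@3
After 6 (prev): list=[2, 3] cursor@2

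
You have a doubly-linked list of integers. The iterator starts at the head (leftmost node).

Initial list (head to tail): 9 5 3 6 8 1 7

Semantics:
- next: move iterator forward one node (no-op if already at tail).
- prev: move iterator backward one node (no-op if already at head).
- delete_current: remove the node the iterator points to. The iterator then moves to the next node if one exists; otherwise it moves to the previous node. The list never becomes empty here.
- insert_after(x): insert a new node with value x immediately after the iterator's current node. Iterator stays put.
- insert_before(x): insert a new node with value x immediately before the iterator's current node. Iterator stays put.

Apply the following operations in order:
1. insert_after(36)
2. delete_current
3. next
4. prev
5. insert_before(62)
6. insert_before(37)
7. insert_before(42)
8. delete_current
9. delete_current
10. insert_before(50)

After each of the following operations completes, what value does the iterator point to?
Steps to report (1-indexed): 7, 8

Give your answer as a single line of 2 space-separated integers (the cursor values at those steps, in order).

Answer: 36 5

Derivation:
After 1 (insert_after(36)): list=[9, 36, 5, 3, 6, 8, 1, 7] cursor@9
After 2 (delete_current): list=[36, 5, 3, 6, 8, 1, 7] cursor@36
After 3 (next): list=[36, 5, 3, 6, 8, 1, 7] cursor@5
After 4 (prev): list=[36, 5, 3, 6, 8, 1, 7] cursor@36
After 5 (insert_before(62)): list=[62, 36, 5, 3, 6, 8, 1, 7] cursor@36
After 6 (insert_before(37)): list=[62, 37, 36, 5, 3, 6, 8, 1, 7] cursor@36
After 7 (insert_before(42)): list=[62, 37, 42, 36, 5, 3, 6, 8, 1, 7] cursor@36
After 8 (delete_current): list=[62, 37, 42, 5, 3, 6, 8, 1, 7] cursor@5
After 9 (delete_current): list=[62, 37, 42, 3, 6, 8, 1, 7] cursor@3
After 10 (insert_before(50)): list=[62, 37, 42, 50, 3, 6, 8, 1, 7] cursor@3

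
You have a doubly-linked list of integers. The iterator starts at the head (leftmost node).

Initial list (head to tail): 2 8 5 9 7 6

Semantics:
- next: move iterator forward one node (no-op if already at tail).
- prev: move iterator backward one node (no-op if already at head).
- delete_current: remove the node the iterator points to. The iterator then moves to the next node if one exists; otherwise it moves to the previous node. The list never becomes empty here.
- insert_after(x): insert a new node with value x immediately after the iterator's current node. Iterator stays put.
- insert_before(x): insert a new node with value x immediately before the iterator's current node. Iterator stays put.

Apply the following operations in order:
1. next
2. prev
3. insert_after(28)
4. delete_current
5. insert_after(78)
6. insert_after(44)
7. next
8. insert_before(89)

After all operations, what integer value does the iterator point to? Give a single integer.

Answer: 44

Derivation:
After 1 (next): list=[2, 8, 5, 9, 7, 6] cursor@8
After 2 (prev): list=[2, 8, 5, 9, 7, 6] cursor@2
After 3 (insert_after(28)): list=[2, 28, 8, 5, 9, 7, 6] cursor@2
After 4 (delete_current): list=[28, 8, 5, 9, 7, 6] cursor@28
After 5 (insert_after(78)): list=[28, 78, 8, 5, 9, 7, 6] cursor@28
After 6 (insert_after(44)): list=[28, 44, 78, 8, 5, 9, 7, 6] cursor@28
After 7 (next): list=[28, 44, 78, 8, 5, 9, 7, 6] cursor@44
After 8 (insert_before(89)): list=[28, 89, 44, 78, 8, 5, 9, 7, 6] cursor@44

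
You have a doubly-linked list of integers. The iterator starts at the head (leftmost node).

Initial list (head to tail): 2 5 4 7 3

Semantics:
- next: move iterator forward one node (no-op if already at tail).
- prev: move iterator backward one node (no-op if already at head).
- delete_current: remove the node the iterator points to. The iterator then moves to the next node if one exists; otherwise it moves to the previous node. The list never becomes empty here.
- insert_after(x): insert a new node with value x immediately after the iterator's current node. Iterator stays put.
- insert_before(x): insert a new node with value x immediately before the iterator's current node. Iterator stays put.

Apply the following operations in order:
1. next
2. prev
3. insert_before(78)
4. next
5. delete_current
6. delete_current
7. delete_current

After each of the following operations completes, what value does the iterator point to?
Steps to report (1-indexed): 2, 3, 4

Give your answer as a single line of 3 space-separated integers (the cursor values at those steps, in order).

After 1 (next): list=[2, 5, 4, 7, 3] cursor@5
After 2 (prev): list=[2, 5, 4, 7, 3] cursor@2
After 3 (insert_before(78)): list=[78, 2, 5, 4, 7, 3] cursor@2
After 4 (next): list=[78, 2, 5, 4, 7, 3] cursor@5
After 5 (delete_current): list=[78, 2, 4, 7, 3] cursor@4
After 6 (delete_current): list=[78, 2, 7, 3] cursor@7
After 7 (delete_current): list=[78, 2, 3] cursor@3

Answer: 2 2 5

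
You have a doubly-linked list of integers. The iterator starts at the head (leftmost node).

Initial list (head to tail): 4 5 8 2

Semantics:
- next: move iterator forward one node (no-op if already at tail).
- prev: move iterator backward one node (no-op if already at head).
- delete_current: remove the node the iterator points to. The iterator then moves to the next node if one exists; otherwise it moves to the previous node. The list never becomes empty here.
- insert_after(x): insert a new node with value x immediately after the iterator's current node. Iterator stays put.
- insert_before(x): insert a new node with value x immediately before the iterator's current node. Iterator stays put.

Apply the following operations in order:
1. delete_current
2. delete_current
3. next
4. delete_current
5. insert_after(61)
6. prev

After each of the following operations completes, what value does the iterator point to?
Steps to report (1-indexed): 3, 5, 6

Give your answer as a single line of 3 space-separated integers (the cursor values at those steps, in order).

Answer: 2 8 8

Derivation:
After 1 (delete_current): list=[5, 8, 2] cursor@5
After 2 (delete_current): list=[8, 2] cursor@8
After 3 (next): list=[8, 2] cursor@2
After 4 (delete_current): list=[8] cursor@8
After 5 (insert_after(61)): list=[8, 61] cursor@8
After 6 (prev): list=[8, 61] cursor@8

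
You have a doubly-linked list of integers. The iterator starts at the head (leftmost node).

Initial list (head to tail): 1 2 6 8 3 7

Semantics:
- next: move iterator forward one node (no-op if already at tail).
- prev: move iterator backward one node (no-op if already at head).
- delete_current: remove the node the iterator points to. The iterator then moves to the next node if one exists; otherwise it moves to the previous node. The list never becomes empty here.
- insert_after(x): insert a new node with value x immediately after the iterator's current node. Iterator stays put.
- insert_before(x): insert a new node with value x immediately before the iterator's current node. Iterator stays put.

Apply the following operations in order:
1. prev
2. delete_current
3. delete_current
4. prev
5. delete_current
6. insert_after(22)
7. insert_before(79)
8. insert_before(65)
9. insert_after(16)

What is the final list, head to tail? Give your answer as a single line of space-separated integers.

After 1 (prev): list=[1, 2, 6, 8, 3, 7] cursor@1
After 2 (delete_current): list=[2, 6, 8, 3, 7] cursor@2
After 3 (delete_current): list=[6, 8, 3, 7] cursor@6
After 4 (prev): list=[6, 8, 3, 7] cursor@6
After 5 (delete_current): list=[8, 3, 7] cursor@8
After 6 (insert_after(22)): list=[8, 22, 3, 7] cursor@8
After 7 (insert_before(79)): list=[79, 8, 22, 3, 7] cursor@8
After 8 (insert_before(65)): list=[79, 65, 8, 22, 3, 7] cursor@8
After 9 (insert_after(16)): list=[79, 65, 8, 16, 22, 3, 7] cursor@8

Answer: 79 65 8 16 22 3 7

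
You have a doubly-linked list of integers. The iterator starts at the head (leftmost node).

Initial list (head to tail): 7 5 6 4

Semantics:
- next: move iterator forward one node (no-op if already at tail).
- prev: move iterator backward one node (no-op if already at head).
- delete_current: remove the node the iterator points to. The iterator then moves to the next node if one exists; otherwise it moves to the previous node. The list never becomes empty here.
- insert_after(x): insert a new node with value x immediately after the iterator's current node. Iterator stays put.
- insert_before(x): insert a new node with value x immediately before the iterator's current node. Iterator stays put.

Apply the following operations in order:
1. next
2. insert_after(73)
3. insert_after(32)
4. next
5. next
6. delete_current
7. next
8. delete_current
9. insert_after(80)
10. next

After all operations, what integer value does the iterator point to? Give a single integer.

After 1 (next): list=[7, 5, 6, 4] cursor@5
After 2 (insert_after(73)): list=[7, 5, 73, 6, 4] cursor@5
After 3 (insert_after(32)): list=[7, 5, 32, 73, 6, 4] cursor@5
After 4 (next): list=[7, 5, 32, 73, 6, 4] cursor@32
After 5 (next): list=[7, 5, 32, 73, 6, 4] cursor@73
After 6 (delete_current): list=[7, 5, 32, 6, 4] cursor@6
After 7 (next): list=[7, 5, 32, 6, 4] cursor@4
After 8 (delete_current): list=[7, 5, 32, 6] cursor@6
After 9 (insert_after(80)): list=[7, 5, 32, 6, 80] cursor@6
After 10 (next): list=[7, 5, 32, 6, 80] cursor@80

Answer: 80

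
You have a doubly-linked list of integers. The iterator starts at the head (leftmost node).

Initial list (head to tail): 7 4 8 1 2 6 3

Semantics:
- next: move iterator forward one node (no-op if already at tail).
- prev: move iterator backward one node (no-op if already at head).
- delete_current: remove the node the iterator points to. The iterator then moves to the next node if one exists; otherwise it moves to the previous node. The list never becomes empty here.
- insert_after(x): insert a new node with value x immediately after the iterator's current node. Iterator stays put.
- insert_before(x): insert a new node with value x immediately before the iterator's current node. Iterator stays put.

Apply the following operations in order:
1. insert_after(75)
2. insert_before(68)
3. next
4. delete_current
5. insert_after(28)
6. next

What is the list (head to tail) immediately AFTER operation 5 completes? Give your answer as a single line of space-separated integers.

Answer: 68 7 4 28 8 1 2 6 3

Derivation:
After 1 (insert_after(75)): list=[7, 75, 4, 8, 1, 2, 6, 3] cursor@7
After 2 (insert_before(68)): list=[68, 7, 75, 4, 8, 1, 2, 6, 3] cursor@7
After 3 (next): list=[68, 7, 75, 4, 8, 1, 2, 6, 3] cursor@75
After 4 (delete_current): list=[68, 7, 4, 8, 1, 2, 6, 3] cursor@4
After 5 (insert_after(28)): list=[68, 7, 4, 28, 8, 1, 2, 6, 3] cursor@4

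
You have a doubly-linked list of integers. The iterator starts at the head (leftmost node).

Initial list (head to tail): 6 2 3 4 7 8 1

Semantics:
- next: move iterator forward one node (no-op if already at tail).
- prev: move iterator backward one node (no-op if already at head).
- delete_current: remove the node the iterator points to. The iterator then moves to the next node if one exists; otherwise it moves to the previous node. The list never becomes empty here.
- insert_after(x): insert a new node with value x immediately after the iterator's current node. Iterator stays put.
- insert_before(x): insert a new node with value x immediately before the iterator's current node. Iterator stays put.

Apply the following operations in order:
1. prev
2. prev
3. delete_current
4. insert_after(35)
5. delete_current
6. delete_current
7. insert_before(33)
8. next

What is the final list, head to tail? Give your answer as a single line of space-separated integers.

After 1 (prev): list=[6, 2, 3, 4, 7, 8, 1] cursor@6
After 2 (prev): list=[6, 2, 3, 4, 7, 8, 1] cursor@6
After 3 (delete_current): list=[2, 3, 4, 7, 8, 1] cursor@2
After 4 (insert_after(35)): list=[2, 35, 3, 4, 7, 8, 1] cursor@2
After 5 (delete_current): list=[35, 3, 4, 7, 8, 1] cursor@35
After 6 (delete_current): list=[3, 4, 7, 8, 1] cursor@3
After 7 (insert_before(33)): list=[33, 3, 4, 7, 8, 1] cursor@3
After 8 (next): list=[33, 3, 4, 7, 8, 1] cursor@4

Answer: 33 3 4 7 8 1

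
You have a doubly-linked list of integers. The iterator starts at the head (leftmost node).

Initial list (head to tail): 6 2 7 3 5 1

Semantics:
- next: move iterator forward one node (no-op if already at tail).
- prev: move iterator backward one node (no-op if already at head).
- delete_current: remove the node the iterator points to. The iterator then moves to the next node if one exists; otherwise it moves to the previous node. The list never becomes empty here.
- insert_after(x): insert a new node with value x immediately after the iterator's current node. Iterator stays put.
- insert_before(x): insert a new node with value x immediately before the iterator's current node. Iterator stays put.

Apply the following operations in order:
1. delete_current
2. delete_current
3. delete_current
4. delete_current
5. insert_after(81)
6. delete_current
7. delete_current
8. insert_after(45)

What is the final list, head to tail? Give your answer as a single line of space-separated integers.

Answer: 1 45

Derivation:
After 1 (delete_current): list=[2, 7, 3, 5, 1] cursor@2
After 2 (delete_current): list=[7, 3, 5, 1] cursor@7
After 3 (delete_current): list=[3, 5, 1] cursor@3
After 4 (delete_current): list=[5, 1] cursor@5
After 5 (insert_after(81)): list=[5, 81, 1] cursor@5
After 6 (delete_current): list=[81, 1] cursor@81
After 7 (delete_current): list=[1] cursor@1
After 8 (insert_after(45)): list=[1, 45] cursor@1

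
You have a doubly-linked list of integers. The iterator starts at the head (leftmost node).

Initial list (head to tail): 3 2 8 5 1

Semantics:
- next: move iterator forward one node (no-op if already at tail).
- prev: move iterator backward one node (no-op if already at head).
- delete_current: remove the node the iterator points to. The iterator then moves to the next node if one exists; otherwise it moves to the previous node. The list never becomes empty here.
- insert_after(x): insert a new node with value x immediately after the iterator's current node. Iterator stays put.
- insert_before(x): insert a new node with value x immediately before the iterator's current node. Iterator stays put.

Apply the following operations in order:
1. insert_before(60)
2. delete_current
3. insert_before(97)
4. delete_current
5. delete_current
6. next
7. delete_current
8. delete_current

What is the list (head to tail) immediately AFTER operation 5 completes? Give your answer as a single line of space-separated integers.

After 1 (insert_before(60)): list=[60, 3, 2, 8, 5, 1] cursor@3
After 2 (delete_current): list=[60, 2, 8, 5, 1] cursor@2
After 3 (insert_before(97)): list=[60, 97, 2, 8, 5, 1] cursor@2
After 4 (delete_current): list=[60, 97, 8, 5, 1] cursor@8
After 5 (delete_current): list=[60, 97, 5, 1] cursor@5

Answer: 60 97 5 1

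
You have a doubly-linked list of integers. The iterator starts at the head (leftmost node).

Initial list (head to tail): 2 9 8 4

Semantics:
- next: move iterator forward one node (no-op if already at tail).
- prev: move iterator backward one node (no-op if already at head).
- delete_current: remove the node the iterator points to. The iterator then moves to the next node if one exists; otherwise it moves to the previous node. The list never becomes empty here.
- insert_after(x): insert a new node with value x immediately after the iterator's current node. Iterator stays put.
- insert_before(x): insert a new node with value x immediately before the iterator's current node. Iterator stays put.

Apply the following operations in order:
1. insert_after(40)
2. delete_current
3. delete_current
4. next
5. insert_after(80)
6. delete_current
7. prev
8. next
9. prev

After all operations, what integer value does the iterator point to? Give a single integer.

Answer: 9

Derivation:
After 1 (insert_after(40)): list=[2, 40, 9, 8, 4] cursor@2
After 2 (delete_current): list=[40, 9, 8, 4] cursor@40
After 3 (delete_current): list=[9, 8, 4] cursor@9
After 4 (next): list=[9, 8, 4] cursor@8
After 5 (insert_after(80)): list=[9, 8, 80, 4] cursor@8
After 6 (delete_current): list=[9, 80, 4] cursor@80
After 7 (prev): list=[9, 80, 4] cursor@9
After 8 (next): list=[9, 80, 4] cursor@80
After 9 (prev): list=[9, 80, 4] cursor@9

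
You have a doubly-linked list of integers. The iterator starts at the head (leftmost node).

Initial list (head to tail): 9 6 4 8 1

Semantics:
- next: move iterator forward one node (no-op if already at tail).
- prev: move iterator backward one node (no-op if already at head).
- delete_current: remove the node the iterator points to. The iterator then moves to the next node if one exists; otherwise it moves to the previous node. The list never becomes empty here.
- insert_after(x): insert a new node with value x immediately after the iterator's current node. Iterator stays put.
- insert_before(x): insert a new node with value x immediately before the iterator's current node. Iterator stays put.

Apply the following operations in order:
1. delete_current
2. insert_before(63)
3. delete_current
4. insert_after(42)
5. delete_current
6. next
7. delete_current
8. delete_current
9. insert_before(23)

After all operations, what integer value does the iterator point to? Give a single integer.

Answer: 42

Derivation:
After 1 (delete_current): list=[6, 4, 8, 1] cursor@6
After 2 (insert_before(63)): list=[63, 6, 4, 8, 1] cursor@6
After 3 (delete_current): list=[63, 4, 8, 1] cursor@4
After 4 (insert_after(42)): list=[63, 4, 42, 8, 1] cursor@4
After 5 (delete_current): list=[63, 42, 8, 1] cursor@42
After 6 (next): list=[63, 42, 8, 1] cursor@8
After 7 (delete_current): list=[63, 42, 1] cursor@1
After 8 (delete_current): list=[63, 42] cursor@42
After 9 (insert_before(23)): list=[63, 23, 42] cursor@42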